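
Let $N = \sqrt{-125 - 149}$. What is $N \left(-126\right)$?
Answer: $- 126 i \sqrt{274} \approx - 2085.7 i$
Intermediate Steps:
$N = i \sqrt{274}$ ($N = \sqrt{-274} = i \sqrt{274} \approx 16.553 i$)
$N \left(-126\right) = i \sqrt{274} \left(-126\right) = - 126 i \sqrt{274}$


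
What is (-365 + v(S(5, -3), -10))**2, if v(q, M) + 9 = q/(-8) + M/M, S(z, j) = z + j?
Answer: 2229049/16 ≈ 1.3932e+5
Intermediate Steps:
S(z, j) = j + z
v(q, M) = -8 - q/8 (v(q, M) = -9 + (q/(-8) + M/M) = -9 + (q*(-1/8) + 1) = -9 + (-q/8 + 1) = -9 + (1 - q/8) = -8 - q/8)
(-365 + v(S(5, -3), -10))**2 = (-365 + (-8 - (-3 + 5)/8))**2 = (-365 + (-8 - 1/8*2))**2 = (-365 + (-8 - 1/4))**2 = (-365 - 33/4)**2 = (-1493/4)**2 = 2229049/16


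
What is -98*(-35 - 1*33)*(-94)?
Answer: -626416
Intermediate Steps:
-98*(-35 - 1*33)*(-94) = -98*(-35 - 33)*(-94) = -98*(-68)*(-94) = 6664*(-94) = -626416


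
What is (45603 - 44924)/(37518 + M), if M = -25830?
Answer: 679/11688 ≈ 0.058094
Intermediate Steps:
(45603 - 44924)/(37518 + M) = (45603 - 44924)/(37518 - 25830) = 679/11688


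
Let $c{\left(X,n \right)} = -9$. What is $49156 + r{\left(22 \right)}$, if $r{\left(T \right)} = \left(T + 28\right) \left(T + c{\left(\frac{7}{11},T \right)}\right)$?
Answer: $49806$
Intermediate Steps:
$r{\left(T \right)} = \left(-9 + T\right) \left(28 + T\right)$ ($r{\left(T \right)} = \left(T + 28\right) \left(T - 9\right) = \left(28 + T\right) \left(-9 + T\right) = \left(-9 + T\right) \left(28 + T\right)$)
$49156 + r{\left(22 \right)} = 49156 + \left(-252 + 22^{2} + 19 \cdot 22\right) = 49156 + \left(-252 + 484 + 418\right) = 49156 + 650 = 49806$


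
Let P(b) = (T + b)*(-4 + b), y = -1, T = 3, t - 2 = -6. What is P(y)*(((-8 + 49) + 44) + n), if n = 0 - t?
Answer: -890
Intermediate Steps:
t = -4 (t = 2 - 6 = -4)
n = 4 (n = 0 - 1*(-4) = 0 + 4 = 4)
P(b) = (-4 + b)*(3 + b) (P(b) = (3 + b)*(-4 + b) = (-4 + b)*(3 + b))
P(y)*(((-8 + 49) + 44) + n) = (-12 + (-1)² - 1*(-1))*(((-8 + 49) + 44) + 4) = (-12 + 1 + 1)*((41 + 44) + 4) = -10*(85 + 4) = -10*89 = -890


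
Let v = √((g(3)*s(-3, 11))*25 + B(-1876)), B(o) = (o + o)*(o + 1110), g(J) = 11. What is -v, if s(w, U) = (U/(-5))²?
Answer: -√2875363 ≈ -1695.7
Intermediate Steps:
s(w, U) = U²/25 (s(w, U) = (U*(-⅕))² = (-U/5)² = U²/25)
B(o) = 2*o*(1110 + o) (B(o) = (2*o)*(1110 + o) = 2*o*(1110 + o))
v = √2875363 (v = √((11*((1/25)*11²))*25 + 2*(-1876)*(1110 - 1876)) = √((11*((1/25)*121))*25 + 2*(-1876)*(-766)) = √((11*(121/25))*25 + 2874032) = √((1331/25)*25 + 2874032) = √(1331 + 2874032) = √2875363 ≈ 1695.7)
-v = -√2875363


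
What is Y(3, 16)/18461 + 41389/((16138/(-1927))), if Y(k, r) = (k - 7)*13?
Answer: -1472387487159/297923618 ≈ -4942.2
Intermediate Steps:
Y(k, r) = -91 + 13*k (Y(k, r) = (-7 + k)*13 = -91 + 13*k)
Y(3, 16)/18461 + 41389/((16138/(-1927))) = (-91 + 13*3)/18461 + 41389/((16138/(-1927))) = (-91 + 39)*(1/18461) + 41389/((16138*(-1/1927))) = -52*1/18461 + 41389/(-16138/1927) = -52/18461 + 41389*(-1927/16138) = -52/18461 - 79756603/16138 = -1472387487159/297923618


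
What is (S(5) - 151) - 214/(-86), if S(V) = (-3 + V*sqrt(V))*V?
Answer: -7031/43 + 25*sqrt(5) ≈ -107.61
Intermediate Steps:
S(V) = V*(-3 + V**(3/2)) (S(V) = (-3 + V**(3/2))*V = V*(-3 + V**(3/2)))
(S(5) - 151) - 214/(-86) = ((5**(5/2) - 3*5) - 151) - 214/(-86) = ((25*sqrt(5) - 15) - 151) - 214*(-1/86) = ((-15 + 25*sqrt(5)) - 151) + 107/43 = (-166 + 25*sqrt(5)) + 107/43 = -7031/43 + 25*sqrt(5)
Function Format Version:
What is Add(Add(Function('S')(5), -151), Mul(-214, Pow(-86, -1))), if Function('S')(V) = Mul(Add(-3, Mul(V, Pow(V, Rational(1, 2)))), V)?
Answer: Add(Rational(-7031, 43), Mul(25, Pow(5, Rational(1, 2)))) ≈ -107.61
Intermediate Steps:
Function('S')(V) = Mul(V, Add(-3, Pow(V, Rational(3, 2)))) (Function('S')(V) = Mul(Add(-3, Pow(V, Rational(3, 2))), V) = Mul(V, Add(-3, Pow(V, Rational(3, 2)))))
Add(Add(Function('S')(5), -151), Mul(-214, Pow(-86, -1))) = Add(Add(Add(Pow(5, Rational(5, 2)), Mul(-3, 5)), -151), Mul(-214, Pow(-86, -1))) = Add(Add(Add(Mul(25, Pow(5, Rational(1, 2))), -15), -151), Mul(-214, Rational(-1, 86))) = Add(Add(Add(-15, Mul(25, Pow(5, Rational(1, 2)))), -151), Rational(107, 43)) = Add(Add(-166, Mul(25, Pow(5, Rational(1, 2)))), Rational(107, 43)) = Add(Rational(-7031, 43), Mul(25, Pow(5, Rational(1, 2))))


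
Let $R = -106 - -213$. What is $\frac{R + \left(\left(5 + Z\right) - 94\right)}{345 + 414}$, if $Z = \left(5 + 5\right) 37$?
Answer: $\frac{388}{759} \approx 0.5112$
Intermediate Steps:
$R = 107$ ($R = -106 + 213 = 107$)
$Z = 370$ ($Z = 10 \cdot 37 = 370$)
$\frac{R + \left(\left(5 + Z\right) - 94\right)}{345 + 414} = \frac{107 + \left(\left(5 + 370\right) - 94\right)}{345 + 414} = \frac{107 + \left(375 - 94\right)}{759} = \left(107 + 281\right) \frac{1}{759} = 388 \cdot \frac{1}{759} = \frac{388}{759}$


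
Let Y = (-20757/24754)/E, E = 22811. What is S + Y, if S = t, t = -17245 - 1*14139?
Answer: -17721399116453/564663494 ≈ -31384.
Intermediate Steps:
t = -31384 (t = -17245 - 14139 = -31384)
Y = -20757/564663494 (Y = -20757/24754/22811 = -20757*1/24754*(1/22811) = -20757/24754*1/22811 = -20757/564663494 ≈ -3.6760e-5)
S = -31384
S + Y = -31384 - 20757/564663494 = -17721399116453/564663494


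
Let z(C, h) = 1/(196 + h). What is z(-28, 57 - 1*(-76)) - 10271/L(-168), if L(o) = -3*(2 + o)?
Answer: -3378661/163842 ≈ -20.621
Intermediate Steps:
L(o) = -6 - 3*o
z(-28, 57 - 1*(-76)) - 10271/L(-168) = 1/(196 + (57 - 1*(-76))) - 10271/(-6 - 3*(-168)) = 1/(196 + (57 + 76)) - 10271/(-6 + 504) = 1/(196 + 133) - 10271/498 = 1/329 - 10271/498 = -3378661/163842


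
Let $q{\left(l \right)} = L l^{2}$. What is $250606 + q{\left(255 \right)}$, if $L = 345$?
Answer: $22684231$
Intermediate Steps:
$q{\left(l \right)} = 345 l^{2}$
$250606 + q{\left(255 \right)} = 250606 + 345 \cdot 255^{2} = 250606 + 345 \cdot 65025 = 250606 + 22433625 = 22684231$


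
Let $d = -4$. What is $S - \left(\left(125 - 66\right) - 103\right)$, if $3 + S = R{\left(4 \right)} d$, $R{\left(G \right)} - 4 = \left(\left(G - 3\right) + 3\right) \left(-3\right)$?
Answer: $73$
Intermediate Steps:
$R{\left(G \right)} = 4 - 3 G$ ($R{\left(G \right)} = 4 + \left(\left(G - 3\right) + 3\right) \left(-3\right) = 4 + \left(\left(-3 + G\right) + 3\right) \left(-3\right) = 4 + G \left(-3\right) = 4 - 3 G$)
$S = 29$ ($S = -3 + \left(4 - 12\right) \left(-4\right) = -3 - -32 = -3 + 32 = 29$)
$S - \left(\left(125 - 66\right) - 103\right) = 29 - \left(\left(125 - 66\right) - 103\right) = 29 - \left(59 - 103\right) = 29 - -44 = 29 + 44 = 73$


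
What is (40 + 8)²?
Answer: 2304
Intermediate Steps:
(40 + 8)² = 48² = 2304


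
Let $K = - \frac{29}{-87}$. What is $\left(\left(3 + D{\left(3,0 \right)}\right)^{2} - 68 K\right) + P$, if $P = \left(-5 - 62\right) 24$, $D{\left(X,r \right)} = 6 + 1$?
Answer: $- \frac{4592}{3} \approx -1530.7$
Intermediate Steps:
$D{\left(X,r \right)} = 7$
$K = \frac{1}{3}$ ($K = \left(-29\right) \left(- \frac{1}{87}\right) = \frac{1}{3} \approx 0.33333$)
$P = -1608$ ($P = \left(-67\right) 24 = -1608$)
$\left(\left(3 + D{\left(3,0 \right)}\right)^{2} - 68 K\right) + P = \left(\left(3 + 7\right)^{2} - \frac{68}{3}\right) - 1608 = \left(10^{2} - \frac{68}{3}\right) - 1608 = \left(100 - \frac{68}{3}\right) - 1608 = \frac{232}{3} - 1608 = - \frac{4592}{3}$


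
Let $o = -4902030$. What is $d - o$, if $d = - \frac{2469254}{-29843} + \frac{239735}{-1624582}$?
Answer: $\frac{237666186691861003}{48482400626} \approx 4.9021 \cdot 10^{6}$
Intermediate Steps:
$d = \frac{4004351190223}{48482400626}$ ($d = \left(-2469254\right) \left(- \frac{1}{29843}\right) + 239735 \left(- \frac{1}{1624582}\right) = \frac{2469254}{29843} - \frac{239735}{1624582} = \frac{4004351190223}{48482400626} \approx 82.594$)
$d - o = \frac{4004351190223}{48482400626} - -4902030 = \frac{4004351190223}{48482400626} + 4902030 = \frac{237666186691861003}{48482400626}$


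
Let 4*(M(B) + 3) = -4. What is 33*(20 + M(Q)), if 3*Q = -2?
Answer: 528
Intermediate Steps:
Q = -⅔ (Q = (⅓)*(-2) = -⅔ ≈ -0.66667)
M(B) = -4 (M(B) = -3 + (¼)*(-4) = -3 - 1 = -4)
33*(20 + M(Q)) = 33*(20 - 4) = 33*16 = 528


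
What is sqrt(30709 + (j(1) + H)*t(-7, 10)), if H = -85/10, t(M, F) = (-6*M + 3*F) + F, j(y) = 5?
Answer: sqrt(30422) ≈ 174.42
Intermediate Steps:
t(M, F) = -6*M + 4*F
H = -17/2 (H = -85*1/10 = -17/2 ≈ -8.5000)
sqrt(30709 + (j(1) + H)*t(-7, 10)) = sqrt(30709 + (5 - 17/2)*(-6*(-7) + 4*10)) = sqrt(30709 - 7*(42 + 40)/2) = sqrt(30709 - 7/2*82) = sqrt(30709 - 287) = sqrt(30422)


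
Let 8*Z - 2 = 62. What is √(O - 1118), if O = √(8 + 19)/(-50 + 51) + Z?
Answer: √(-1110 + 3*√3) ≈ 33.239*I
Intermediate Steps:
Z = 8 (Z = ¼ + (⅛)*62 = ¼ + 31/4 = 8)
O = 8 + 3*√3 (O = √(8 + 19)/(-50 + 51) + 8 = √27/1 + 8 = 1*(3*√3) + 8 = 3*√3 + 8 = 8 + 3*√3 ≈ 13.196)
√(O - 1118) = √((8 + 3*√3) - 1118) = √(-1110 + 3*√3)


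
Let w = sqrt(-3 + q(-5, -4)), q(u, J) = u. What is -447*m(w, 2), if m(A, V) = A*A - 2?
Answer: 4470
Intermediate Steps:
w = 2*I*sqrt(2) (w = sqrt(-3 - 5) = sqrt(-8) = 2*I*sqrt(2) ≈ 2.8284*I)
m(A, V) = -2 + A**2 (m(A, V) = A**2 - 2 = -2 + A**2)
-447*m(w, 2) = -447*(-2 + (2*I*sqrt(2))**2) = -447*(-2 - 8) = -447*(-10) = 4470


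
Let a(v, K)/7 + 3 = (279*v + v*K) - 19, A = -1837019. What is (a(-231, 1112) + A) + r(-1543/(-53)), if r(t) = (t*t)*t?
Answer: -604700300333/148877 ≈ -4.0617e+6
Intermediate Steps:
a(v, K) = -154 + 1953*v + 7*K*v (a(v, K) = -21 + 7*((279*v + v*K) - 19) = -21 + 7*((279*v + K*v) - 19) = -21 + 7*(-19 + 279*v + K*v) = -21 + (-133 + 1953*v + 7*K*v) = -154 + 1953*v + 7*K*v)
r(t) = t³ (r(t) = t²*t = t³)
(a(-231, 1112) + A) + r(-1543/(-53)) = ((-154 + 1953*(-231) + 7*1112*(-231)) - 1837019) + (-1543/(-53))³ = ((-154 - 451143 - 1798104) - 1837019) + (-1543*(-1/53))³ = (-2249401 - 1837019) + (1543/53)³ = -4086420 + 3673650007/148877 = -604700300333/148877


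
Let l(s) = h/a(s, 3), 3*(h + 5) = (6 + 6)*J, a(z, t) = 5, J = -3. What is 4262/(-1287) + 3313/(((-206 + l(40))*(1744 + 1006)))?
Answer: -74501107/22458150 ≈ -3.3173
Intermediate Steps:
h = -17 (h = -5 + ((6 + 6)*(-3))/3 = -5 + (12*(-3))/3 = -5 + (⅓)*(-36) = -5 - 12 = -17)
l(s) = -17/5
4262/(-1287) + 3313/(((-206 + l(40))*(1744 + 1006))) = 4262/(-1287) + 3313/(((-206 - 17/5)*(1744 + 1006))) = 4262*(-1/1287) + 3313/((-1047/5*2750)) = -4262/1287 + 3313/(-575850) = -4262/1287 + 3313*(-1/575850) = -4262/1287 - 3313/575850 = -74501107/22458150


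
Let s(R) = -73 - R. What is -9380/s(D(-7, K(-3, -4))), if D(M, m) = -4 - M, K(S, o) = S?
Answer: 2345/19 ≈ 123.42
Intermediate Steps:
-9380/s(D(-7, K(-3, -4))) = -9380/(-73 - (-4 - 1*(-7))) = -9380/(-73 - (-4 + 7)) = -9380/(-73 - 1*3) = -9380/(-73 - 3) = -9380/(-76) = -9380*(-1/76) = 2345/19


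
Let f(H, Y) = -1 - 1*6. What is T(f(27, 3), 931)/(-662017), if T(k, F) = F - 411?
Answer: -520/662017 ≈ -0.00078548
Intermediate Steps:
f(H, Y) = -7 (f(H, Y) = -1 - 6 = -7)
T(k, F) = -411 + F
T(f(27, 3), 931)/(-662017) = (-411 + 931)/(-662017) = 520*(-1/662017) = -520/662017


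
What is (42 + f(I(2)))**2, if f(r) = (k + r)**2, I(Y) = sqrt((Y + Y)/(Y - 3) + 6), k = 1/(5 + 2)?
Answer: 4653041/2401 + 8628*sqrt(2)/343 ≈ 1973.5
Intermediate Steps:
k = 1/7 ≈ 0.14286
I(Y) = sqrt(6 + 2*Y/(-3 + Y)) (I(Y) = sqrt((2*Y)/(-3 + Y) + 6) = sqrt(2*Y/(-3 + Y) + 6) = sqrt(6 + 2*Y/(-3 + Y)))
f(r) = (1/7 + r)**2
(42 + f(I(2)))**2 = (42 + (1 + 7*(sqrt(2)*sqrt((-9 + 4*2)/(-3 + 2))))**2/49)**2 = (42 + (1 + 7*(sqrt(2)*sqrt((-9 + 8)/(-1))))**2/49)**2 = (42 + (1 + 7*(sqrt(2)*sqrt(-1*(-1))))**2/49)**2 = (42 + (1 + 7*(sqrt(2)*sqrt(1)))**2/49)**2 = (42 + (1 + 7*(sqrt(2)*1))**2/49)**2 = (42 + (1 + 7*sqrt(2))**2/49)**2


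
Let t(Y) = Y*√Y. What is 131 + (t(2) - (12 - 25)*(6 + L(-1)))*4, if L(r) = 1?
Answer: 495 + 8*√2 ≈ 506.31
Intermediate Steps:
t(Y) = Y^(3/2)
131 + (t(2) - (12 - 25)*(6 + L(-1)))*4 = 131 + (2^(3/2) - (12 - 25)*(6 + 1))*4 = 131 + (2*√2 - (-13)*7)*4 = 131 + (2*√2 - 1*(-91))*4 = 131 + (2*√2 + 91)*4 = 131 + (91 + 2*√2)*4 = 131 + (364 + 8*√2) = 495 + 8*√2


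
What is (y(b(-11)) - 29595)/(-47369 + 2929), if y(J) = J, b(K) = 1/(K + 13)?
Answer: 59189/88880 ≈ 0.66594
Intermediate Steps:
b(K) = 1/(13 + K)
(y(b(-11)) - 29595)/(-47369 + 2929) = (1/(13 - 11) - 29595)/(-47369 + 2929) = (1/2 - 29595)/(-44440) = (½ - 29595)*(-1/44440) = -59189/2*(-1/44440) = 59189/88880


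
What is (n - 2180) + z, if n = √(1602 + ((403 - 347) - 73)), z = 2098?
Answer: -82 + √1585 ≈ -42.188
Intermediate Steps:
n = √1585 (n = √(1602 + (56 - 73)) = √(1602 - 17) = √1585 ≈ 39.812)
(n - 2180) + z = (√1585 - 2180) + 2098 = (-2180 + √1585) + 2098 = -82 + √1585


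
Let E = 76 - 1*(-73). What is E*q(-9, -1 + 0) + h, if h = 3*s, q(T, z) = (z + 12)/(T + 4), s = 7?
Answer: -1534/5 ≈ -306.80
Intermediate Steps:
q(T, z) = (12 + z)/(4 + T)
E = 149 (E = 76 + 73 = 149)
h = 21 (h = 3*7 = 21)
E*q(-9, -1 + 0) + h = 149*((12 + (-1 + 0))/(4 - 9)) + 21 = 149*((12 - 1)/(-5)) + 21 = 149*(-1/5*11) + 21 = 149*(-11/5) + 21 = -1639/5 + 21 = -1534/5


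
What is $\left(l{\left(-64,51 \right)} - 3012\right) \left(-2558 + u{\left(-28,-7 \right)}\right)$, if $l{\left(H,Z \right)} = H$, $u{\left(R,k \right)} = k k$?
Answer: $7717684$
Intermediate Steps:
$u{\left(R,k \right)} = k^{2}$
$\left(l{\left(-64,51 \right)} - 3012\right) \left(-2558 + u{\left(-28,-7 \right)}\right) = \left(-64 - 3012\right) \left(-2558 + \left(-7\right)^{2}\right) = - 3076 \left(-2558 + 49\right) = \left(-3076\right) \left(-2509\right) = 7717684$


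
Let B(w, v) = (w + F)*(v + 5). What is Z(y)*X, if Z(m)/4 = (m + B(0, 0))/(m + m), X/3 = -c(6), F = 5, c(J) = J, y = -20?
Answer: 9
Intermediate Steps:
X = -18 (X = 3*(-1*6) = 3*(-6) = -18)
B(w, v) = (5 + v)*(5 + w) (B(w, v) = (w + 5)*(v + 5) = (5 + w)*(5 + v) = (5 + v)*(5 + w))
Z(m) = 2*(25 + m)/m (Z(m) = 4*((m + (25 + 5*0 + 5*0 + 0*0))/(m + m)) = 4*((m + (25 + 0 + 0 + 0))/((2*m))) = 4*((m + 25)*(1/(2*m))) = 4*((25 + m)*(1/(2*m))) = 4*((25 + m)/(2*m)) = 2*(25 + m)/m)
Z(y)*X = (2 + 50/(-20))*(-18) = (2 + 50*(-1/20))*(-18) = (2 - 5/2)*(-18) = -½*(-18) = 9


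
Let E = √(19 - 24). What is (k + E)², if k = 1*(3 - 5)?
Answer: (2 - I*√5)² ≈ -1.0 - 8.9443*I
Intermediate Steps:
k = -2 (k = 1*(-2) = -2)
E = I*√5 (E = √(-5) = I*√5 ≈ 2.2361*I)
(k + E)² = (-2 + I*√5)²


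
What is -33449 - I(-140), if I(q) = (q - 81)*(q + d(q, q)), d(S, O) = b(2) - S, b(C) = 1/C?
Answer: -66677/2 ≈ -33339.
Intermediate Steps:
d(S, O) = 1/2 - S
I(q) = -81/2 + q/2 (I(q) = (q - 81)*(q + (1/2 - q)) = (-81 + q)*(1/2) = -81/2 + q/2)
-33449 - I(-140) = -33449 - (-81/2 + (1/2)*(-140)) = -33449 - (-81/2 - 70) = -33449 - 1*(-221/2) = -33449 + 221/2 = -66677/2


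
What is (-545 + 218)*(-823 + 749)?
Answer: 24198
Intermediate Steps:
(-545 + 218)*(-823 + 749) = -327*(-74) = 24198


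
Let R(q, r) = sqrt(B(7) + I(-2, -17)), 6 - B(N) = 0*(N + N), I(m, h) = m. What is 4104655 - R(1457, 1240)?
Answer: 4104653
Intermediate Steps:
B(N) = 6 (B(N) = 6 - 0*(N + N) = 6 - 0*2*N = 6 - 1*0 = 6 + 0 = 6)
R(q, r) = 2 (R(q, r) = sqrt(6 - 2) = sqrt(4) = 2)
4104655 - R(1457, 1240) = 4104655 - 1*2 = 4104655 - 2 = 4104653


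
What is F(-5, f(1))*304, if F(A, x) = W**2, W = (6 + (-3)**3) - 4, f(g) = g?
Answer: 190000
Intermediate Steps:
W = -25 (W = (6 - 27) - 4 = -21 - 4 = -25)
F(A, x) = 625 (F(A, x) = (-25)**2 = 625)
F(-5, f(1))*304 = 625*304 = 190000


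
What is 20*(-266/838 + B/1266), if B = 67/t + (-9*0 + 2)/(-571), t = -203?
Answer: -195333989110/30743257251 ≈ -6.3537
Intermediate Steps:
B = -38663/115913 (B = 67/(-203) + (-9*0 + 2)/(-571) = 67*(-1/203) + (0 + 2)*(-1/571) = -67/203 + 2*(-1/571) = -67/203 - 2/571 = -38663/115913 ≈ -0.33355)
20*(-266/838 + B/1266) = 20*(-266/838 - 38663/115913/1266) = 20*(-266*1/838 - 38663/115913*1/1266) = 20*(-133/419 - 38663/146745858) = 20*(-19533398911/61486514502) = -195333989110/30743257251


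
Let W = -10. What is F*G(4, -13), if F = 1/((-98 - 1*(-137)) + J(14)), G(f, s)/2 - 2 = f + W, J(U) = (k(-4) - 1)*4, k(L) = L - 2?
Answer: -8/11 ≈ -0.72727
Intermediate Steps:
k(L) = -2 + L
J(U) = -28 (J(U) = ((-2 - 4) - 1)*4 = (-6 - 1)*4 = -7*4 = -28)
G(f, s) = -16 + 2*f (G(f, s) = 4 + 2*(f - 10) = 4 + 2*(-10 + f) = 4 + (-20 + 2*f) = -16 + 2*f)
F = 1/11 (F = 1/((-98 - 1*(-137)) - 28) = 1/((-98 + 137) - 28) = 1/(39 - 28) = 1/11 ≈ 0.090909)
F*G(4, -13) = (-16 + 2*4)/11 = (-16 + 8)/11 = (1/11)*(-8) = -8/11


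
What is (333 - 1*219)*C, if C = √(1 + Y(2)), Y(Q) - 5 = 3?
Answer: 342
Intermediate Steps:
Y(Q) = 8 (Y(Q) = 5 + 3 = 8)
C = 3 (C = √(1 + 8) = √9 = 3)
(333 - 1*219)*C = (333 - 1*219)*3 = (333 - 219)*3 = 114*3 = 342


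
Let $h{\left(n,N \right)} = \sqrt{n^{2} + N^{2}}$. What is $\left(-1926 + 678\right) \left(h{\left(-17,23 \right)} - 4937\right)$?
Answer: $6161376 - 1248 \sqrt{818} \approx 6.1257 \cdot 10^{6}$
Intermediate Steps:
$h{\left(n,N \right)} = \sqrt{N^{2} + n^{2}}$
$\left(-1926 + 678\right) \left(h{\left(-17,23 \right)} - 4937\right) = \left(-1926 + 678\right) \left(\sqrt{23^{2} + \left(-17\right)^{2}} - 4937\right) = - 1248 \left(\sqrt{529 + 289} - 4937\right) = - 1248 \left(\sqrt{818} - 4937\right) = - 1248 \left(-4937 + \sqrt{818}\right) = 6161376 - 1248 \sqrt{818}$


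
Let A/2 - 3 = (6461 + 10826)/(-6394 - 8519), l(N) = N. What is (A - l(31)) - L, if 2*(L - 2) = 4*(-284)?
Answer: 8033359/14913 ≈ 538.68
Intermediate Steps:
L = -566 (L = 2 + (4*(-284))/2 = 2 + (½)*(-1136) = 2 - 568 = -566)
A = 54904/14913 (A = 6 + 2*((6461 + 10826)/(-6394 - 8519)) = 6 + 2*(17287/(-14913)) = 6 + 2*(17287*(-1/14913)) = 6 + 2*(-17287/14913) = 6 - 34574/14913 = 54904/14913 ≈ 3.6816)
(A - l(31)) - L = (54904/14913 - 1*31) - 1*(-566) = (54904/14913 - 31) + 566 = -407399/14913 + 566 = 8033359/14913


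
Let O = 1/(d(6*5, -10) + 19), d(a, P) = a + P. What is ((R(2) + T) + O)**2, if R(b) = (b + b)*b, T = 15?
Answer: 806404/1521 ≈ 530.18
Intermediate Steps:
d(a, P) = P + a
R(b) = 2*b**2 (R(b) = (2*b)*b = 2*b**2)
O = 1/39 (O = 1/((-10 + 6*5) + 19) = 1/((-10 + 30) + 19) = 1/(20 + 19) = 1/39 ≈ 0.025641)
((R(2) + T) + O)**2 = ((2*2**2 + 15) + 1/39)**2 = ((2*4 + 15) + 1/39)**2 = ((8 + 15) + 1/39)**2 = (23 + 1/39)**2 = (898/39)**2 = 806404/1521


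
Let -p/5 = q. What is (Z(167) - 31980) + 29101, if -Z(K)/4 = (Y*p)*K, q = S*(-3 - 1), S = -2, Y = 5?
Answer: 130721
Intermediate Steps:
q = 8 (q = -2*(-3 - 1) = -2*(-4) = 8)
p = -40 (p = -5*8 = -40)
Z(K) = 800*K (Z(K) = -4*5*(-40)*K = -(-800)*K = 800*K)
(Z(167) - 31980) + 29101 = (800*167 - 31980) + 29101 = (133600 - 31980) + 29101 = 101620 + 29101 = 130721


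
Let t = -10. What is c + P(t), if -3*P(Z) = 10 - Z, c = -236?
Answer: -728/3 ≈ -242.67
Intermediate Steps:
P(Z) = -10/3 + Z/3 (P(Z) = -(10 - Z)/3 = -10/3 + Z/3)
c + P(t) = -236 + (-10/3 + (⅓)*(-10)) = -236 + (-10/3 - 10/3) = -236 - 20/3 = -728/3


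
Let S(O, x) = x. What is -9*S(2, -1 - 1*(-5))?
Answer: -36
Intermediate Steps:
-9*S(2, -1 - 1*(-5)) = -9*(-1 - 1*(-5)) = -9*(-1 + 5) = -9*4 = -36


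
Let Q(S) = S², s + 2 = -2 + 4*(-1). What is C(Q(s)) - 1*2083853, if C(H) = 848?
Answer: -2083005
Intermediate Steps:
s = -8 (s = -2 + (-2 + 4*(-1)) = -2 + (-2 - 4) = -2 - 6 = -8)
C(Q(s)) - 1*2083853 = 848 - 1*2083853 = 848 - 2083853 = -2083005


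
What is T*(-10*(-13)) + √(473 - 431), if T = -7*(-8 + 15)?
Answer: -6370 + √42 ≈ -6363.5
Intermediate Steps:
T = -49 (T = -7*7 = -49)
T*(-10*(-13)) + √(473 - 431) = -(-490)*(-13) + √(473 - 431) = -49*130 + √42 = -6370 + √42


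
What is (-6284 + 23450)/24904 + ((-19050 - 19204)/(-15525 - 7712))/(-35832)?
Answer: 446623210279/647992884198 ≈ 0.68924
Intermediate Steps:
(-6284 + 23450)/24904 + ((-19050 - 19204)/(-15525 - 7712))/(-35832) = 17166*(1/24904) - 38254/(-23237)*(-1/35832) = 8583/12452 - 38254*(-1/23237)*(-1/35832) = 8583/12452 + (38254/23237)*(-1/35832) = 8583/12452 - 19127/416314092 = 446623210279/647992884198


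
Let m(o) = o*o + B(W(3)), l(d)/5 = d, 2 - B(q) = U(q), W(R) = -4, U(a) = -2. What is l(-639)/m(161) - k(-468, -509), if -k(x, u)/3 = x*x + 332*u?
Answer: 778309341/5185 ≈ 1.5011e+5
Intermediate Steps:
B(q) = 4 (B(q) = 2 - 1*(-2) = 2 + 2 = 4)
l(d) = 5*d
m(o) = 4 + o² (m(o) = o*o + 4 = o² + 4 = 4 + o²)
k(x, u) = -996*u - 3*x² (k(x, u) = -3*(x*x + 332*u) = -3*(x² + 332*u) = -996*u - 3*x²)
l(-639)/m(161) - k(-468, -509) = (5*(-639))/(4 + 161²) - (-996*(-509) - 3*(-468)²) = -3195/(4 + 25921) - (506964 - 3*219024) = -3195/25925 - (506964 - 657072) = -3195*1/25925 - 1*(-150108) = -639/5185 + 150108 = 778309341/5185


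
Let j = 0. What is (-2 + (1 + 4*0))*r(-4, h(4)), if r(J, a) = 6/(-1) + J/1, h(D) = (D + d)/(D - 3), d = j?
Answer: 10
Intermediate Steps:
d = 0
h(D) = D/(-3 + D) (h(D) = (D + 0)/(D - 3) = D/(-3 + D))
r(J, a) = -6 + J (r(J, a) = 6*(-1) + J*1 = -6 + J)
(-2 + (1 + 4*0))*r(-4, h(4)) = (-2 + (1 + 4*0))*(-6 - 4) = (-2 + (1 + 0))*(-10) = (-2 + 1)*(-10) = -1*(-10) = 10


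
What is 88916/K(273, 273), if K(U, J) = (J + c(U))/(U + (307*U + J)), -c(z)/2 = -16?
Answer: 7500687012/305 ≈ 2.4592e+7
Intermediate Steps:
c(z) = 32 (c(z) = -2*(-16) = 32)
K(U, J) = (32 + J)/(J + 308*U) (K(U, J) = (J + 32)/(U + (307*U + J)) = (32 + J)/(U + (J + 307*U)) = (32 + J)/(J + 308*U))
88916/K(273, 273) = 88916/(((32 + 273)/(273 + 308*273))) = 88916/((305/(273 + 84084))) = 88916/((305/84357)) = 88916/(((1/84357)*305)) = 88916/(305/84357) = 88916*(84357/305) = 7500687012/305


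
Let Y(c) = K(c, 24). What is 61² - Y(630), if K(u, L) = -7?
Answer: 3728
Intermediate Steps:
Y(c) = -7
61² - Y(630) = 61² - 1*(-7) = 3721 + 7 = 3728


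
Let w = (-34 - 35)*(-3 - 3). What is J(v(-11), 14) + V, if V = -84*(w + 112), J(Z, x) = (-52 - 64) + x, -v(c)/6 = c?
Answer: -44286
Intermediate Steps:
v(c) = -6*c
w = 414 (w = -69*(-6) = 414)
J(Z, x) = -116 + x
V = -44184 (V = -84*(414 + 112) = -84*526 = -44184)
J(v(-11), 14) + V = (-116 + 14) - 44184 = -102 - 44184 = -44286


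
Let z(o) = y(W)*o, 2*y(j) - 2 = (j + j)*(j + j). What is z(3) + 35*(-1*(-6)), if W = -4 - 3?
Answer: 507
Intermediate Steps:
W = -7
y(j) = 1 + 2*j² (y(j) = 1 + ((j + j)*(j + j))/2 = 1 + ((2*j)*(2*j))/2 = 1 + (4*j²)/2 = 1 + 2*j²)
z(o) = 99*o (z(o) = (1 + 2*(-7)²)*o = (1 + 2*49)*o = (1 + 98)*o = 99*o)
z(3) + 35*(-1*(-6)) = 99*3 + 35*(-1*(-6)) = 297 + 35*6 = 297 + 210 = 507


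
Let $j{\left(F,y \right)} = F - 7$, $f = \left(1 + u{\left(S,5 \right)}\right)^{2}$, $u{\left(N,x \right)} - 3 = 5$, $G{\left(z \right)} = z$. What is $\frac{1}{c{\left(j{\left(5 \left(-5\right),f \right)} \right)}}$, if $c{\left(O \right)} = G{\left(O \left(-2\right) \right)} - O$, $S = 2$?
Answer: $\frac{1}{96} \approx 0.010417$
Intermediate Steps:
$u{\left(N,x \right)} = 8$ ($u{\left(N,x \right)} = 3 + 5 = 8$)
$f = 81$ ($f = \left(1 + 8\right)^{2} = 9^{2} = 81$)
$j{\left(F,y \right)} = -7 + F$
$c{\left(O \right)} = - 3 O$ ($c{\left(O \right)} = O \left(-2\right) - O = - 2 O - O = - 3 O$)
$\frac{1}{c{\left(j{\left(5 \left(-5\right),f \right)} \right)}} = \frac{1}{\left(-3\right) \left(-7 + 5 \left(-5\right)\right)} = \frac{1}{\left(-3\right) \left(-7 - 25\right)} = \frac{1}{\left(-3\right) \left(-32\right)} = \frac{1}{96}$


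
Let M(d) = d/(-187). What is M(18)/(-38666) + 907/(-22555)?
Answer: -3278847802/81542437405 ≈ -0.040210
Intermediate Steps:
M(d) = -d/187 (M(d) = d*(-1/187) = -d/187)
M(18)/(-38666) + 907/(-22555) = -1/187*18/(-38666) + 907/(-22555) = -18/187*(-1/38666) + 907*(-1/22555) = 9/3615271 - 907/22555 = -3278847802/81542437405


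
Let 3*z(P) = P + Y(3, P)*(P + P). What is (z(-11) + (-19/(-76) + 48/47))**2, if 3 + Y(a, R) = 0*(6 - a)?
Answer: 122257249/318096 ≈ 384.34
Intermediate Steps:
Y(a, R) = -3 (Y(a, R) = -3 + 0*(6 - a) = -3 + 0 = -3)
z(P) = -5*P/3 (z(P) = (P - 3*(P + P))/3 = (P - 6*P)/3 = (-5*P)/3 = -5*P/3)
(z(-11) + (-19/(-76) + 48/47))**2 = (-5/3*(-11) + (-19/(-76) + 48/47))**2 = (55/3 + (-19*(-1/76) + 48*(1/47)))**2 = (55/3 + (1/4 + 48/47))**2 = (55/3 + 239/188)**2 = (11057/564)**2 = 122257249/318096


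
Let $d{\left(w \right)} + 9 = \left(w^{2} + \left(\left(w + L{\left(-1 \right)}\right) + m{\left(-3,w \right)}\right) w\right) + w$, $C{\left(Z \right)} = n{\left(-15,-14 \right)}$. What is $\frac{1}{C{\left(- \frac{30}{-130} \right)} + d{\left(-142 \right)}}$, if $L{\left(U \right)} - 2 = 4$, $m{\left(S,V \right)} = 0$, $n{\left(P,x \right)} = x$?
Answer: $\frac{1}{39311} \approx 2.5438 \cdot 10^{-5}$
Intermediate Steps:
$L{\left(U \right)} = 6$ ($L{\left(U \right)} = 2 + 4 = 6$)
$C{\left(Z \right)} = -14$
$d{\left(w \right)} = -9 + w + w^{2} + w \left(6 + w\right)$ ($d{\left(w \right)} = -9 + \left(\left(w^{2} + \left(\left(w + 6\right) + 0\right) w\right) + w\right) = -9 + \left(\left(w^{2} + \left(\left(6 + w\right) + 0\right) w\right) + w\right) = -9 + \left(\left(w^{2} + \left(6 + w\right) w\right) + w\right) = -9 + \left(\left(w^{2} + w \left(6 + w\right)\right) + w\right) = -9 + \left(w + w^{2} + w \left(6 + w\right)\right) = -9 + w + w^{2} + w \left(6 + w\right)$)
$\frac{1}{C{\left(- \frac{30}{-130} \right)} + d{\left(-142 \right)}} = \frac{1}{-14 + \left(-9 + 2 \left(-142\right)^{2} + 7 \left(-142\right)\right)} = \frac{1}{-14 - -39325} = \frac{1}{-14 + 39325} = \frac{1}{39311}$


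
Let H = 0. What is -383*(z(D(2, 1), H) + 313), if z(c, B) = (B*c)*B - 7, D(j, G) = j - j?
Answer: -117198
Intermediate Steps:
D(j, G) = 0
z(c, B) = -7 + c*B² (z(c, B) = c*B² - 7 = -7 + c*B²)
-383*(z(D(2, 1), H) + 313) = -383*((-7 + 0*0²) + 313) = -383*((-7 + 0*0) + 313) = -383*((-7 + 0) + 313) = -383*(-7 + 313) = -383*306 = -117198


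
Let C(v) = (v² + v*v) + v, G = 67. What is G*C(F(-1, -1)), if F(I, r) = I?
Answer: 67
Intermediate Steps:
C(v) = v + 2*v² (C(v) = (v² + v²) + v = 2*v² + v = v + 2*v²)
G*C(F(-1, -1)) = 67*(-(1 + 2*(-1))) = 67*(-(1 - 2)) = 67*(-1*(-1)) = 67*1 = 67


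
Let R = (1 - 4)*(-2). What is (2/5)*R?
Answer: 12/5 ≈ 2.4000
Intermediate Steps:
R = 6 (R = -3*(-2) = 6)
(2/5)*R = (2/5)*6 = 12/5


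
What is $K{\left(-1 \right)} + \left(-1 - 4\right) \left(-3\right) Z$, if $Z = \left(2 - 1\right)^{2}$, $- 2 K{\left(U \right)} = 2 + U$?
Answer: $\frac{29}{2} \approx 14.5$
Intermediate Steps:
$K{\left(U \right)} = -1 - \frac{U}{2}$ ($K{\left(U \right)} = - \frac{2 + U}{2} = -1 - \frac{U}{2}$)
$Z = 1$ ($Z = 1^{2} = 1$)
$K{\left(-1 \right)} + \left(-1 - 4\right) \left(-3\right) Z = \left(-1 - - \frac{1}{2}\right) + \left(-1 - 4\right) \left(-3\right) 1 = \left(-1 + \frac{1}{2}\right) + \left(-5\right) \left(-3\right) 1 = - \frac{1}{2} + 15 \cdot 1 = - \frac{1}{2} + 15 = \frac{29}{2}$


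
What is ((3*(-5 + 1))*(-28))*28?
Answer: 9408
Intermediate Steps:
((3*(-5 + 1))*(-28))*28 = ((3*(-4))*(-28))*28 = -12*(-28)*28 = 336*28 = 9408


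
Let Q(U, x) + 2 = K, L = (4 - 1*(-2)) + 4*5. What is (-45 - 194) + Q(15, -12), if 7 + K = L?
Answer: -222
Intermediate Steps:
L = 26 (L = (4 + 2) + 20 = 6 + 20 = 26)
K = 19 (K = -7 + 26 = 19)
Q(U, x) = 17 (Q(U, x) = -2 + 19 = 17)
(-45 - 194) + Q(15, -12) = (-45 - 194) + 17 = -239 + 17 = -222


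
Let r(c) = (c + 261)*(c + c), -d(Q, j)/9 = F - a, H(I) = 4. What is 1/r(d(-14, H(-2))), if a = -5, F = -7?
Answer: 1/10044 ≈ 9.9562e-5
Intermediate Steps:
d(Q, j) = 18 (d(Q, j) = -9*(-7 - 1*(-5)) = -9*(-7 + 5) = -9*(-2) = 18)
r(c) = 2*c*(261 + c) (r(c) = (261 + c)*(2*c) = 2*c*(261 + c))
1/r(d(-14, H(-2))) = 1/(2*18*(261 + 18)) = 1/(2*18*279) = 1/10044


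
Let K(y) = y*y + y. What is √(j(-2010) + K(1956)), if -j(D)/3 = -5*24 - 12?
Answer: 8*√59817 ≈ 1956.6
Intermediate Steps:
j(D) = 396 (j(D) = -3*(-5*24 - 12) = -3*(-120 - 12) = -3*(-132) = 396)
K(y) = y + y² (K(y) = y² + y = y + y²)
√(j(-2010) + K(1956)) = √(396 + 1956*(1 + 1956)) = √(396 + 1956*1957) = √(396 + 3827892) = √3828288 = 8*√59817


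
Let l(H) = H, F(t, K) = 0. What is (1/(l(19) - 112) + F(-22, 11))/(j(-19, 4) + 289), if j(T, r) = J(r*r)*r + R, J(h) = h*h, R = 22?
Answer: -1/124155 ≈ -8.0544e-6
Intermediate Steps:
J(h) = h²
j(T, r) = 22 + r⁵ (j(T, r) = (r*r)²*r + 22 = (r²)²*r + 22 = r⁴*r + 22 = r⁵ + 22 = 22 + r⁵)
(1/(l(19) - 112) + F(-22, 11))/(j(-19, 4) + 289) = (1/(19 - 112) + 0)/((22 + 4⁵) + 289) = (1/(-93) + 0)/((22 + 1024) + 289) = (-1/93 + 0)/(1046 + 289) = -1/93/1335 = -1/93*1/1335 = -1/124155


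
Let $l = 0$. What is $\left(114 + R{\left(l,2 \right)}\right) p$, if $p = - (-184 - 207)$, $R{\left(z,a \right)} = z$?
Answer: $44574$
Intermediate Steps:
$p = 391$ ($p = \left(-1\right) \left(-391\right) = 391$)
$\left(114 + R{\left(l,2 \right)}\right) p = \left(114 + 0\right) 391 = 114 \cdot 391 = 44574$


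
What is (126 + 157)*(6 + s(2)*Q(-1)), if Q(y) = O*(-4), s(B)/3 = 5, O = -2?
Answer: 35658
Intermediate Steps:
s(B) = 15 (s(B) = 3*5 = 15)
Q(y) = 8 (Q(y) = -2*(-4) = 8)
(126 + 157)*(6 + s(2)*Q(-1)) = (126 + 157)*(6 + 15*8) = 283*(6 + 120) = 283*126 = 35658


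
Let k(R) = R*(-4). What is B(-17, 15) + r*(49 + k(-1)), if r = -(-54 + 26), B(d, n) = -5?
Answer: 1479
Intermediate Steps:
k(R) = -4*R
r = 28 (r = -1*(-28) = 28)
B(-17, 15) + r*(49 + k(-1)) = -5 + 28*(49 - 4*(-1)) = -5 + 28*(49 + 4) = -5 + 28*53 = -5 + 1484 = 1479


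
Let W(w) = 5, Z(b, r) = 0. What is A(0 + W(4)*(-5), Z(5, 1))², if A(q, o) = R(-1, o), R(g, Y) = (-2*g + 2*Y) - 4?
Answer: 4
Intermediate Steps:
R(g, Y) = -4 - 2*g + 2*Y
A(q, o) = -2 + 2*o (A(q, o) = -4 - 2*(-1) + 2*o = -4 + 2 + 2*o = -2 + 2*o)
A(0 + W(4)*(-5), Z(5, 1))² = (-2 + 2*0)² = (-2 + 0)² = (-2)² = 4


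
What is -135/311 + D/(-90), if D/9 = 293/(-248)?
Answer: -243677/771280 ≈ -0.31594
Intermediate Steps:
D = -2637/248 (D = 9*(293/(-248)) = 9*(293*(-1/248)) = 9*(-293/248) = -2637/248 ≈ -10.633)
-135/311 + D/(-90) = -135/311 - 2637/248/(-90) = -135*1/311 - 2637/248*(-1/90) = -135/311 + 293/2480 = -243677/771280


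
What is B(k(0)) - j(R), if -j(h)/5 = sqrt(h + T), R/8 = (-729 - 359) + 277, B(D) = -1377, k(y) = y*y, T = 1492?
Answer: -1377 + 10*I*sqrt(1249) ≈ -1377.0 + 353.41*I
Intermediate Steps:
k(y) = y**2
R = -6488 (R = 8*((-729 - 359) + 277) = 8*(-1088 + 277) = 8*(-811) = -6488)
j(h) = -5*sqrt(1492 + h) (j(h) = -5*sqrt(h + 1492) = -5*sqrt(1492 + h))
B(k(0)) - j(R) = -1377 - (-5)*sqrt(1492 - 6488) = -1377 - (-5)*sqrt(-4996) = -1377 - (-5)*2*I*sqrt(1249) = -1377 - (-10)*I*sqrt(1249) = -1377 + 10*I*sqrt(1249)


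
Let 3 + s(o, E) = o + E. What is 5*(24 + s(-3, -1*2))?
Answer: 80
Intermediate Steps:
s(o, E) = -3 + E + o (s(o, E) = -3 + (o + E) = -3 + (E + o) = -3 + E + o)
5*(24 + s(-3, -1*2)) = 5*(24 + (-3 - 1*2 - 3)) = 5*(24 + (-3 - 2 - 3)) = 5*(24 - 8) = 5*16 = 80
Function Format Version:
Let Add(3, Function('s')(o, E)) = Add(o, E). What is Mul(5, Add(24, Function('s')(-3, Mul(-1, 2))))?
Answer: 80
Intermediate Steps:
Function('s')(o, E) = Add(-3, E, o) (Function('s')(o, E) = Add(-3, Add(o, E)) = Add(-3, Add(E, o)) = Add(-3, E, o))
Mul(5, Add(24, Function('s')(-3, Mul(-1, 2)))) = Mul(5, Add(24, Add(-3, Mul(-1, 2), -3))) = Mul(5, Add(24, Add(-3, -2, -3))) = Mul(5, Add(24, -8)) = Mul(5, 16) = 80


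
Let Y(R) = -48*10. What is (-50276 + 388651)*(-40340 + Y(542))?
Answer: -13812467500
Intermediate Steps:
Y(R) = -480
(-50276 + 388651)*(-40340 + Y(542)) = (-50276 + 388651)*(-40340 - 480) = 338375*(-40820) = -13812467500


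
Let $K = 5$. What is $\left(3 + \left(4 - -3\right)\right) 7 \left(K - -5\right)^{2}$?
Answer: $7000$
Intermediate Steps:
$\left(3 + \left(4 - -3\right)\right) 7 \left(K - -5\right)^{2} = \left(3 + \left(4 - -3\right)\right) 7 \left(5 - -5\right)^{2} = \left(3 + \left(4 + 3\right)\right) 7 \left(5 + 5\right)^{2} = \left(3 + 7\right) 7 \cdot 10^{2} = 10 \cdot 7 \cdot 100 = 70 \cdot 100 = 7000$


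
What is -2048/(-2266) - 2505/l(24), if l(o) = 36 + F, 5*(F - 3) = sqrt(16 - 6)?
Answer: -545656703/8614199 + 2505*sqrt(10)/7603 ≈ -62.302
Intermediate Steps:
F = 3 + sqrt(10)/5 (F = 3 + sqrt(16 - 6)/5 = 3 + sqrt(10)/5 ≈ 3.6325)
l(o) = 39 + sqrt(10)/5 (l(o) = 36 + (3 + sqrt(10)/5) = 39 + sqrt(10)/5)
-2048/(-2266) - 2505/l(24) = -2048/(-2266) - 2505/(39 + sqrt(10)/5) = -2048*(-1/2266) - 2505/(39 + sqrt(10)/5) = 1024/1133 - 2505/(39 + sqrt(10)/5)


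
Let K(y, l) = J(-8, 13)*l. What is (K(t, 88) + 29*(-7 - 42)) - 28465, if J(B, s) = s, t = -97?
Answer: -28742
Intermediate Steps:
K(y, l) = 13*l
(K(t, 88) + 29*(-7 - 42)) - 28465 = (13*88 + 29*(-7 - 42)) - 28465 = (1144 + 29*(-49)) - 28465 = (1144 - 1421) - 28465 = -277 - 28465 = -28742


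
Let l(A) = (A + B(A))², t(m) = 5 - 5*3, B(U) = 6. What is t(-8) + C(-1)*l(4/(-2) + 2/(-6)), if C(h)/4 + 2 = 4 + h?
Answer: 394/9 ≈ 43.778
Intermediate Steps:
t(m) = -10 (t(m) = 5 - 15 = -10)
C(h) = 8 + 4*h (C(h) = -8 + 4*(4 + h) = -8 + (16 + 4*h) = 8 + 4*h)
l(A) = (6 + A)² (l(A) = (A + 6)² = (6 + A)²)
t(-8) + C(-1)*l(4/(-2) + 2/(-6)) = -10 + (8 + 4*(-1))*(6 + (4/(-2) + 2/(-6)))² = -10 + (8 - 4)*(6 + (4*(-½) + 2*(-⅙)))² = -10 + 4*(6 + (-2 - ⅓))² = -10 + 4*(6 - 7/3)² = -10 + 4*(11/3)² = -10 + 4*(121/9) = -10 + 484/9 = 394/9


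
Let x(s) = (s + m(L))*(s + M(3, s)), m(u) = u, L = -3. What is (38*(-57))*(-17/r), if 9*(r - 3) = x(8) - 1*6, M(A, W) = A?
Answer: 8721/2 ≈ 4360.5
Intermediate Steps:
x(s) = (-3 + s)*(3 + s) (x(s) = (s - 3)*(s + 3) = (-3 + s)*(3 + s))
r = 76/9 (r = 3 + ((-9 + 8²) - 1*6)/9 = 3 + ((-9 + 64) - 6)/9 = 3 + (55 - 6)/9 = 3 + (⅑)*49 = 3 + 49/9 = 76/9 ≈ 8.4444)
(38*(-57))*(-17/r) = (38*(-57))*(-17/76/9) = -(-36822)*9/76 = -2166*(-153/76) = 8721/2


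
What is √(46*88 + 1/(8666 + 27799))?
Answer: √5382610355265/36465 ≈ 63.624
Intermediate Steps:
√(46*88 + 1/(8666 + 27799)) = √(4048 + 1/36465) = √(147610321/36465) = √5382610355265/36465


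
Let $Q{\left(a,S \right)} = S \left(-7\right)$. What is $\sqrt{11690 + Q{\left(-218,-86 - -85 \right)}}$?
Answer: $\sqrt{11697} \approx 108.15$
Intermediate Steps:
$Q{\left(a,S \right)} = - 7 S$
$\sqrt{11690 + Q{\left(-218,-86 - -85 \right)}} = \sqrt{11690 - 7 \left(-86 - -85\right)} = \sqrt{11690 - 7 \left(-86 + 85\right)} = \sqrt{11690 - -7} = \sqrt{11690 + 7} = \sqrt{11697}$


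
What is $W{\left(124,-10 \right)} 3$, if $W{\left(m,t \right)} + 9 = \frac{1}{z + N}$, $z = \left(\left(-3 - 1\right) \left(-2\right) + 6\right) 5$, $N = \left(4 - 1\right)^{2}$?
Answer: $- \frac{2130}{79} \approx -26.962$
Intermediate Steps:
$N = 9$ ($N = 3^{2} = 9$)
$z = 70$ ($z = \left(\left(-4\right) \left(-2\right) + 6\right) 5 = \left(8 + 6\right) 5 = 14 \cdot 5 = 70$)
$W{\left(m,t \right)} = - \frac{710}{79}$ ($W{\left(m,t \right)} = -9 + \frac{1}{70 + 9} = -9 + \frac{1}{79} = - \frac{710}{79}$)
$W{\left(124,-10 \right)} 3 = \left(- \frac{710}{79}\right) 3 = - \frac{2130}{79}$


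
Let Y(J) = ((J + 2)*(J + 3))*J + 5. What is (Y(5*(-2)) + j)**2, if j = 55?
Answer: 250000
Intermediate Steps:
Y(J) = 5 + J*(2 + J)*(3 + J) (Y(J) = ((2 + J)*(3 + J))*J + 5 = J*(2 + J)*(3 + J) + 5 = 5 + J*(2 + J)*(3 + J))
(Y(5*(-2)) + j)**2 = ((5 + (5*(-2))**3 + 5*(5*(-2))**2 + 6*(5*(-2))) + 55)**2 = ((5 + (-10)**3 + 5*(-10)**2 + 6*(-10)) + 55)**2 = ((5 - 1000 + 5*100 - 60) + 55)**2 = ((5 - 1000 + 500 - 60) + 55)**2 = (-555 + 55)**2 = (-500)**2 = 250000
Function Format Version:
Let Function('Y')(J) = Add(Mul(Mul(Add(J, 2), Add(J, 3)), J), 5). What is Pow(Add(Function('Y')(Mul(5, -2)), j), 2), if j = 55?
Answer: 250000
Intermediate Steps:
Function('Y')(J) = Add(5, Mul(J, Add(2, J), Add(3, J))) (Function('Y')(J) = Add(Mul(Mul(Add(2, J), Add(3, J)), J), 5) = Add(Mul(J, Add(2, J), Add(3, J)), 5) = Add(5, Mul(J, Add(2, J), Add(3, J))))
Pow(Add(Function('Y')(Mul(5, -2)), j), 2) = Pow(Add(Add(5, Pow(Mul(5, -2), 3), Mul(5, Pow(Mul(5, -2), 2)), Mul(6, Mul(5, -2))), 55), 2) = Pow(Add(Add(5, Pow(-10, 3), Mul(5, Pow(-10, 2)), Mul(6, -10)), 55), 2) = Pow(Add(Add(5, -1000, Mul(5, 100), -60), 55), 2) = Pow(Add(Add(5, -1000, 500, -60), 55), 2) = Pow(Add(-555, 55), 2) = Pow(-500, 2) = 250000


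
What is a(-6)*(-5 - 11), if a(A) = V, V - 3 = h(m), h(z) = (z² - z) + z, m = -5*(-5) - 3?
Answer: -7792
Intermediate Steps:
m = 22 (m = 25 - 3 = 22)
h(z) = z²
V = 487 (V = 3 + 22² = 3 + 484 = 487)
a(A) = 487
a(-6)*(-5 - 11) = 487*(-5 - 11) = 487*(-16) = -7792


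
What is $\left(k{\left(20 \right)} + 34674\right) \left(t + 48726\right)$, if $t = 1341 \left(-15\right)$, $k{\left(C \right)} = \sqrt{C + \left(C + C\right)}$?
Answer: $992057814 + 57222 \sqrt{15} \approx 9.9228 \cdot 10^{8}$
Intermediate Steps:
$k{\left(C \right)} = \sqrt{3} \sqrt{C}$ ($k{\left(C \right)} = \sqrt{C + 2 C} = \sqrt{3 C} = \sqrt{3} \sqrt{C}$)
$t = -20115$
$\left(k{\left(20 \right)} + 34674\right) \left(t + 48726\right) = \left(\sqrt{3} \sqrt{20} + 34674\right) \left(-20115 + 48726\right) = \left(\sqrt{3} \cdot 2 \sqrt{5} + 34674\right) 28611 = \left(2 \sqrt{15} + 34674\right) 28611 = \left(34674 + 2 \sqrt{15}\right) 28611 = 992057814 + 57222 \sqrt{15}$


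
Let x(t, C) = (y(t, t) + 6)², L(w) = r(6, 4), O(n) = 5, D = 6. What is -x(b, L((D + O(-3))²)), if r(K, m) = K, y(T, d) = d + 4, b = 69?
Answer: -6241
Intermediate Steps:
y(T, d) = 4 + d
L(w) = 6
x(t, C) = (10 + t)² (x(t, C) = ((4 + t) + 6)² = (10 + t)²)
-x(b, L((D + O(-3))²)) = -(10 + 69)² = -1*79² = -1*6241 = -6241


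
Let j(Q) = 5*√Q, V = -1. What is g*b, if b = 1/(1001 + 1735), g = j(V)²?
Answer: -25/2736 ≈ -0.0091374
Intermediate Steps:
g = -25 (g = (5*√(-1))² = (5*I)² = -25)
b = 1/2736 ≈ 0.00036550
g*b = -25*1/2736 = -25/2736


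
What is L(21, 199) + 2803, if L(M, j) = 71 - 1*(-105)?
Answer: 2979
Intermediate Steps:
L(M, j) = 176 (L(M, j) = 71 + 105 = 176)
L(21, 199) + 2803 = 176 + 2803 = 2979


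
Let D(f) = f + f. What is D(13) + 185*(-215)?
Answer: -39749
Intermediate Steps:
D(f) = 2*f
D(13) + 185*(-215) = 2*13 + 185*(-215) = 26 - 39775 = -39749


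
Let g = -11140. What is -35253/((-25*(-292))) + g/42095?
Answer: -313059407/61458700 ≈ -5.0938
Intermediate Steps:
-35253/((-25*(-292))) + g/42095 = -35253/((-25*(-292))) - 11140/42095 = -35253/7300 - 11140*1/42095 = -35253*1/7300 - 2228/8419 = -35253/7300 - 2228/8419 = -313059407/61458700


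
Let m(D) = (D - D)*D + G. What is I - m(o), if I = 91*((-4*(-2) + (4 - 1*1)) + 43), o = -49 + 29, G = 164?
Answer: 4750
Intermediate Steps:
o = -20
I = 4914 (I = 91*((8 + (4 - 1)) + 43) = 91*((8 + 3) + 43) = 91*(11 + 43) = 91*54 = 4914)
m(D) = 164 (m(D) = (D - D)*D + 164 = 0*D + 164 = 0 + 164 = 164)
I - m(o) = 4914 - 1*164 = 4914 - 164 = 4750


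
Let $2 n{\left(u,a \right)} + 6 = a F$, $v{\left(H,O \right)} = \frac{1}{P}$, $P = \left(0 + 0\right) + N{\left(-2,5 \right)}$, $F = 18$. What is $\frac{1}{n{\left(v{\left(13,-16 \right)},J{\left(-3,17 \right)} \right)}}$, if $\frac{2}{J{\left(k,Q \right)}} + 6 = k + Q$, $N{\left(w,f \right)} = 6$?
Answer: $- \frac{4}{3} \approx -1.3333$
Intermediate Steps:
$J{\left(k,Q \right)} = \frac{2}{-6 + Q + k}$ ($J{\left(k,Q \right)} = \frac{2}{-6 + \left(k + Q\right)} = \frac{2}{-6 + \left(Q + k\right)} = \frac{2}{-6 + Q + k}$)
$P = 6$ ($P = \left(0 + 0\right) + 6 = 0 + 6 = 6$)
$v{\left(H,O \right)} = \frac{1}{6}$
$n{\left(u,a \right)} = -3 + 9 a$ ($n{\left(u,a \right)} = -3 + \frac{a 18}{2} = -3 + \frac{18 a}{2} = -3 + 9 a$)
$\frac{1}{n{\left(v{\left(13,-16 \right)},J{\left(-3,17 \right)} \right)}} = \frac{1}{-3 + 9 \frac{2}{-6 + 17 - 3}} = \frac{1}{-3 + 9 \cdot \frac{2}{8}} = \frac{1}{-3 + 9 \cdot 2 \cdot \frac{1}{8}} = \frac{1}{-3 + 9 \cdot \frac{1}{4}} = \frac{1}{-3 + \frac{9}{4}} = \frac{1}{- \frac{3}{4}} = - \frac{4}{3}$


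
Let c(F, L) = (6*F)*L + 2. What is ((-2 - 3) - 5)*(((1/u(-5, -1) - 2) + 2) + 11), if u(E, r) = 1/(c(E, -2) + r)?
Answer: -720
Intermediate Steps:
c(F, L) = 2 + 6*F*L (c(F, L) = 6*F*L + 2 = 2 + 6*F*L)
u(E, r) = 1/(2 + r - 12*E) (u(E, r) = 1/((2 + 6*E*(-2)) + r) = 1/((2 - 12*E) + r) = 1/(2 + r - 12*E))
((-2 - 3) - 5)*(((1/u(-5, -1) - 2) + 2) + 11) = ((-2 - 3) - 5)*(((1/(1/(2 - 1 - 12*(-5))) - 2) + 2) + 11) = (-5 - 5)*(((1/(1/(2 - 1 + 60)) - 2) + 2) + 11) = -10*(((1/(1/61) - 2) + 2) + 11) = -10*(((61 - 2) + 2) + 11) = -10*((59 + 2) + 11) = -10*(61 + 11) = -10*72 = -720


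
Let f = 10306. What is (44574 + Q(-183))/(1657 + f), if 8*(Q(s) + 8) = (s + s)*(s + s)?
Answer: 122621/23926 ≈ 5.1250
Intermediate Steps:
Q(s) = -8 + s**2/2 (Q(s) = -8 + ((s + s)*(s + s))/8 = -8 + ((2*s)*(2*s))/8 = -8 + (4*s**2)/8 = -8 + s**2/2)
(44574 + Q(-183))/(1657 + f) = (44574 + (-8 + (1/2)*(-183)**2))/(1657 + 10306) = (44574 + (-8 + (1/2)*33489))/11963 = (44574 + (-8 + 33489/2))*(1/11963) = (44574 + 33473/2)*(1/11963) = (122621/2)*(1/11963) = 122621/23926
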